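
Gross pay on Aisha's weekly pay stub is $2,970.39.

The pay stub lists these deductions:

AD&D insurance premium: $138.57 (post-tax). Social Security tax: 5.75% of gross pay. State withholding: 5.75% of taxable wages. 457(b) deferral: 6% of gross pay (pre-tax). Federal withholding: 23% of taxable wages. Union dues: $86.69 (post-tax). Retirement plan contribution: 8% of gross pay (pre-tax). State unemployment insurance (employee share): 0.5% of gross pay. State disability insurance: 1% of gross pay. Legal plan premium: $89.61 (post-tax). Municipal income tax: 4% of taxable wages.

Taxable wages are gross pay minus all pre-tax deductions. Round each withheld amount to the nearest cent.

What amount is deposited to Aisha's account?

457(b) deferral: $2,970.39 × 0.06 = $178.22
Retirement plan contribution: $2,970.39 × 0.08 = $237.63
Pre-tax total = $178.22 + $237.63 = $415.85
Taxable wages = $2,970.39 − $415.85 = $2,554.54
Municipal income tax: $2,554.54 × 0.04 = $102.18
State withholding: $2,554.54 × 0.0575 = $146.89
Federal withholding: $2,554.54 × 0.23 = $587.54
Social Security tax: $2,970.39 × 0.0575 = $170.80
State disability insurance: $2,970.39 × 0.01 = $29.70
State unemployment insurance (employee share): $2,970.39 × 0.005 = $14.85
AD&D insurance premium: $138.57
Legal plan premium: $89.61
Union dues: $86.69
Total deductions = $178.22 + $237.63 + $102.18 + $146.89 + $587.54 + $170.80 + $29.70 + $14.85 + $138.57 + $89.61 + $86.69 = $1,782.68
Net pay = $2,970.39 − $1,782.68 = $1,187.71

$1,187.71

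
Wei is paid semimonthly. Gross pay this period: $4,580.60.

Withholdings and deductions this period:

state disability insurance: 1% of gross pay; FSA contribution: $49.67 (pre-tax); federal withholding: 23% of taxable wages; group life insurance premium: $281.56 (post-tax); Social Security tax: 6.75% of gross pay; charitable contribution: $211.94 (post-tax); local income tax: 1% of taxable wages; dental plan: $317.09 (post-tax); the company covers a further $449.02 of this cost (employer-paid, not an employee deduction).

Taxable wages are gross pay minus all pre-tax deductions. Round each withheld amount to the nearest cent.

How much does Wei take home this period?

$2,277.92

FSA contribution: $49.67
Taxable wages = $4,580.60 − $49.67 = $4,530.93
Local income tax: $4,530.93 × 0.01 = $45.31
Federal withholding: $4,530.93 × 0.23 = $1,042.11
State disability insurance: $4,580.60 × 0.01 = $45.81
Social Security tax: $4,580.60 × 0.0675 = $309.19
Charitable contribution: $211.94
Dental plan: $317.09
Group life insurance premium: $281.56
(Employer's $449.02 toward dental plan is not withheld from the employee.)
Total deductions = $49.67 + $45.31 + $1,042.11 + $45.81 + $309.19 + $211.94 + $317.09 + $281.56 = $2,302.68
Net pay = $4,580.60 − $2,302.68 = $2,277.92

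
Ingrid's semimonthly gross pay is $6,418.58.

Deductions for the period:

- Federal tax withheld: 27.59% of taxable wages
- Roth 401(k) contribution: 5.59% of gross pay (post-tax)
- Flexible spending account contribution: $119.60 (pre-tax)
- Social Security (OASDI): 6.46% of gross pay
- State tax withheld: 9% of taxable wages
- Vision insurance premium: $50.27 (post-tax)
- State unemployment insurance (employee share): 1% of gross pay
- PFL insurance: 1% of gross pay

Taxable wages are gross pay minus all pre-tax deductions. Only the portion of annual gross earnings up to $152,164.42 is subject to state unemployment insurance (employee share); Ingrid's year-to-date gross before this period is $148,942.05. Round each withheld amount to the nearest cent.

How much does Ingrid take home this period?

Flexible spending account contribution: $119.60
Taxable wages = $6,418.58 − $119.60 = $6,298.98
State tax withheld: $6,298.98 × 0.09 = $566.91
Federal tax withheld: $6,298.98 × 0.2759 = $1,737.89
Social Security (OASDI): $6,418.58 × 0.0646 = $414.64
State unemployment insurance (employee share): only $152,164.42 − $148,942.05 = $3,222.37 of this check is subject → $3,222.37 × 0.01 = $32.22
PFL insurance: $6,418.58 × 0.01 = $64.19
Roth 401(k) contribution: $6,418.58 × 0.0559 = $358.80
Vision insurance premium: $50.27
Total deductions = $119.60 + $566.91 + $1,737.89 + $414.64 + $32.22 + $64.19 + $358.80 + $50.27 = $3,344.52
Net pay = $6,418.58 − $3,344.52 = $3,074.06

$3,074.06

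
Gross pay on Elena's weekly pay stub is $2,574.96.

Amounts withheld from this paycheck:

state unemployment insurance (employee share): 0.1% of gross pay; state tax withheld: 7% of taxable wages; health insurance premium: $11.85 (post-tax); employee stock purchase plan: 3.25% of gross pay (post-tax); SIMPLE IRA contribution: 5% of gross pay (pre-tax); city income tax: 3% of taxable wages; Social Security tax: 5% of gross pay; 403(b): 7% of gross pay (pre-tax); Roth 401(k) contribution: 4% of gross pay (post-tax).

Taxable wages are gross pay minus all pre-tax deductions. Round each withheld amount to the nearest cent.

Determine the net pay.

SIMPLE IRA contribution: $2,574.96 × 0.05 = $128.75
403(b): $2,574.96 × 0.07 = $180.25
Pre-tax total = $128.75 + $180.25 = $309.00
Taxable wages = $2,574.96 − $309.00 = $2,265.96
City income tax: $2,265.96 × 0.03 = $67.98
State tax withheld: $2,265.96 × 0.07 = $158.62
Social Security tax: $2,574.96 × 0.05 = $128.75
State unemployment insurance (employee share): $2,574.96 × 0.001 = $2.57
Employee stock purchase plan: $2,574.96 × 0.0325 = $83.69
Health insurance premium: $11.85
Roth 401(k) contribution: $2,574.96 × 0.04 = $103.00
Total deductions = $128.75 + $180.25 + $67.98 + $158.62 + $128.75 + $2.57 + $83.69 + $11.85 + $103.00 = $865.46
Net pay = $2,574.96 − $865.46 = $1,709.50

$1,709.50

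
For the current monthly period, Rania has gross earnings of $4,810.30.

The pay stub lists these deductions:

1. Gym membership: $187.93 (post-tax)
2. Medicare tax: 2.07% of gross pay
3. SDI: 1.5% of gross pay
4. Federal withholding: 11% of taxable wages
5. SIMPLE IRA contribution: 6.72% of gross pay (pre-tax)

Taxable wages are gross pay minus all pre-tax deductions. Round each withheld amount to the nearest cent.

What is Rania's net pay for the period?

SIMPLE IRA contribution: $4,810.30 × 0.0672 = $323.25
Taxable wages = $4,810.30 − $323.25 = $4,487.05
Federal withholding: $4,487.05 × 0.11 = $493.58
Medicare tax: $4,810.30 × 0.0207 = $99.57
SDI: $4,810.30 × 0.015 = $72.15
Gym membership: $187.93
Total deductions = $323.25 + $493.58 + $99.57 + $72.15 + $187.93 = $1,176.48
Net pay = $4,810.30 − $1,176.48 = $3,633.82

$3,633.82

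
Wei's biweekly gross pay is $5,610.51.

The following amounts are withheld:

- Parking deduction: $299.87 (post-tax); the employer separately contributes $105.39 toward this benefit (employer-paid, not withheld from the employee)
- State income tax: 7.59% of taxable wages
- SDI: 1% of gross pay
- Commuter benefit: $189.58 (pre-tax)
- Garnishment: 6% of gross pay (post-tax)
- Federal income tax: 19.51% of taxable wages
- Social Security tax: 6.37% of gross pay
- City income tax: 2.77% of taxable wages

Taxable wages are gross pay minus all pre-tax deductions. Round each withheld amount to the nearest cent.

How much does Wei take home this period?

Commuter benefit: $189.58
Taxable wages = $5,610.51 − $189.58 = $5,420.93
State income tax: $5,420.93 × 0.0759 = $411.45
City income tax: $5,420.93 × 0.0277 = $150.16
Federal income tax: $5,420.93 × 0.1951 = $1,057.62
Social Security tax: $5,610.51 × 0.0637 = $357.39
SDI: $5,610.51 × 0.01 = $56.11
Garnishment: $5,610.51 × 0.06 = $336.63
Parking deduction: $299.87
(Employer's $105.39 toward parking deduction is not withheld from the employee.)
Total deductions = $189.58 + $411.45 + $150.16 + $1,057.62 + $357.39 + $56.11 + $336.63 + $299.87 = $2,858.81
Net pay = $5,610.51 − $2,858.81 = $2,751.70

$2,751.70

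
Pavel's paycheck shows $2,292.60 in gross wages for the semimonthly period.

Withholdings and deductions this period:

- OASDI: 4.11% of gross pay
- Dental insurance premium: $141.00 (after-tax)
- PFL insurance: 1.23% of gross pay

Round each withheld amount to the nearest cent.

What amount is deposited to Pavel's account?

$2,029.17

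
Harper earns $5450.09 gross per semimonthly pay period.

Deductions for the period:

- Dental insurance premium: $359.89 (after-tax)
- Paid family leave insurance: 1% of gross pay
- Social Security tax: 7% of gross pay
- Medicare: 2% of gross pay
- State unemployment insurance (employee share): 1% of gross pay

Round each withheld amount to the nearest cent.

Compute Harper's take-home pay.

$4490.69

State unemployment insurance (employee share): $5450.09 × 0.01 = $54.50
Paid family leave insurance: $5450.09 × 0.01 = $54.50
Medicare: $5450.09 × 0.02 = $109.00
Social Security tax: $5450.09 × 0.07 = $381.51
Dental insurance premium: $359.89
Total deductions = $54.50 + $54.50 + $109.00 + $381.51 + $359.89 = $959.40
Net pay = $5450.09 − $959.40 = $4490.69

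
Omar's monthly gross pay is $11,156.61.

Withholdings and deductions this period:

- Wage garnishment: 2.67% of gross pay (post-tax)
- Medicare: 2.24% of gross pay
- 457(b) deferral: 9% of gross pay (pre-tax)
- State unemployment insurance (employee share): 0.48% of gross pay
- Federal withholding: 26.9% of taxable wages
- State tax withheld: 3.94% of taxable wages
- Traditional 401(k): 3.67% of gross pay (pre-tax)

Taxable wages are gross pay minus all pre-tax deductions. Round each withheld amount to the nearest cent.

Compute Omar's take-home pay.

Traditional 401(k): $11,156.61 × 0.0367 = $409.45
457(b) deferral: $11,156.61 × 0.09 = $1,004.09
Pre-tax total = $409.45 + $1,004.09 = $1,413.54
Taxable wages = $11,156.61 − $1,413.54 = $9,743.07
Federal withholding: $9,743.07 × 0.269 = $2,620.89
State tax withheld: $9,743.07 × 0.0394 = $383.88
Medicare: $11,156.61 × 0.0224 = $249.91
State unemployment insurance (employee share): $11,156.61 × 0.0048 = $53.55
Wage garnishment: $11,156.61 × 0.0267 = $297.88
Total deductions = $409.45 + $1,004.09 + $2,620.89 + $383.88 + $249.91 + $53.55 + $297.88 = $5,019.65
Net pay = $11,156.61 − $5,019.65 = $6,136.96

$6,136.96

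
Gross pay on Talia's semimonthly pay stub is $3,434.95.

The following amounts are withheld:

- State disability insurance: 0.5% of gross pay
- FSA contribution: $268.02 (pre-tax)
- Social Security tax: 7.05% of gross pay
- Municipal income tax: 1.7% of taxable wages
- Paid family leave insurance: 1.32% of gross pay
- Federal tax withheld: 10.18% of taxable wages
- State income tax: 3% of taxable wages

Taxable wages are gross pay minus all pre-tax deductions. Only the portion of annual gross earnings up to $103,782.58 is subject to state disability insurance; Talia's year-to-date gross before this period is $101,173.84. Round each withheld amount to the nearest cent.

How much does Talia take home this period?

FSA contribution: $268.02
Taxable wages = $3,434.95 − $268.02 = $3,166.93
Federal tax withheld: $3,166.93 × 0.1018 = $322.39
Municipal income tax: $3,166.93 × 0.017 = $53.84
State income tax: $3,166.93 × 0.03 = $95.01
State disability insurance: only $103,782.58 − $101,173.84 = $2,608.74 of this check is subject → $2,608.74 × 0.005 = $13.04
Paid family leave insurance: $3,434.95 × 0.0132 = $45.34
Social Security tax: $3,434.95 × 0.0705 = $242.16
Total deductions = $268.02 + $322.39 + $53.84 + $95.01 + $13.04 + $45.34 + $242.16 = $1,039.80
Net pay = $3,434.95 − $1,039.80 = $2,395.15

$2,395.15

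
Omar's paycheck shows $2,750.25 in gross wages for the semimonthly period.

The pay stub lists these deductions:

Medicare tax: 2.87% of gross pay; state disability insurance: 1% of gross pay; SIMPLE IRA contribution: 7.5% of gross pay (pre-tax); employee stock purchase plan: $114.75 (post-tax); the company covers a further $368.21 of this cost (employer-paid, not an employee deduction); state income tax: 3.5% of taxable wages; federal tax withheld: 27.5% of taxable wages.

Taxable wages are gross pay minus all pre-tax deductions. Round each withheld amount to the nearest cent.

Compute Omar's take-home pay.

SIMPLE IRA contribution: $2,750.25 × 0.075 = $206.27
Taxable wages = $2,750.25 − $206.27 = $2,543.98
Federal tax withheld: $2,543.98 × 0.275 = $699.59
State income tax: $2,543.98 × 0.035 = $89.04
Medicare tax: $2,750.25 × 0.0287 = $78.93
State disability insurance: $2,750.25 × 0.01 = $27.50
Employee stock purchase plan: $114.75
(Employer's $368.21 toward employee stock purchase plan is not withheld from the employee.)
Total deductions = $206.27 + $699.59 + $89.04 + $78.93 + $27.50 + $114.75 = $1,216.08
Net pay = $2,750.25 − $1,216.08 = $1,534.17

$1,534.17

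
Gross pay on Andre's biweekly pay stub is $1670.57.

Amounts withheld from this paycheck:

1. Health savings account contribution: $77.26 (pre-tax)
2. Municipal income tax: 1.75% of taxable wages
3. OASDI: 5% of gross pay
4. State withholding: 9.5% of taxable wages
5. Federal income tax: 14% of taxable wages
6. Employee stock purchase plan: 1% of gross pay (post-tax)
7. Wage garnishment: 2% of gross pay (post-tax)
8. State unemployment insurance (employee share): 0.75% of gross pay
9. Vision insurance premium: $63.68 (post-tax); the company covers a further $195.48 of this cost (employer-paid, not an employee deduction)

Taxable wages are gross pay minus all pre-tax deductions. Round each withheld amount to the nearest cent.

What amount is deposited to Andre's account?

$981.15

Health savings account contribution: $77.26
Taxable wages = $1670.57 − $77.26 = $1593.31
State withholding: $1593.31 × 0.095 = $151.36
Municipal income tax: $1593.31 × 0.0175 = $27.88
Federal income tax: $1593.31 × 0.14 = $223.06
State unemployment insurance (employee share): $1670.57 × 0.0075 = $12.53
OASDI: $1670.57 × 0.05 = $83.53
Wage garnishment: $1670.57 × 0.02 = $33.41
Employee stock purchase plan: $1670.57 × 0.01 = $16.71
Vision insurance premium: $63.68
(Employer's $195.48 toward vision insurance premium is not withheld from the employee.)
Total deductions = $77.26 + $151.36 + $27.88 + $223.06 + $12.53 + $83.53 + $33.41 + $16.71 + $63.68 = $689.42
Net pay = $1670.57 − $689.42 = $981.15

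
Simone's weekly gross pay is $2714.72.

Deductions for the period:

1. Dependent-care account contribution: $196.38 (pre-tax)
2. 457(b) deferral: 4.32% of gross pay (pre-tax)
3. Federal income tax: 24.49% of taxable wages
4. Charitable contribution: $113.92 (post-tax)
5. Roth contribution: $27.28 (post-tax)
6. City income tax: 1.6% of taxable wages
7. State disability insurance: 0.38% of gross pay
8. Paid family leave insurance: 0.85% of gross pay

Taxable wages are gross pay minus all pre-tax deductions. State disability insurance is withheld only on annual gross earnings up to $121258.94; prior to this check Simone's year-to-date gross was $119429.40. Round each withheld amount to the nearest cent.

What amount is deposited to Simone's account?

$1603.39

Dependent-care account contribution: $196.38
457(b) deferral: $2714.72 × 0.0432 = $117.28
Pre-tax total = $196.38 + $117.28 = $313.66
Taxable wages = $2714.72 − $313.66 = $2401.06
City income tax: $2401.06 × 0.016 = $38.42
Federal income tax: $2401.06 × 0.2449 = $588.02
Paid family leave insurance: $2714.72 × 0.0085 = $23.08
State disability insurance: only $121258.94 − $119429.40 = $1829.54 of this check is subject → $1829.54 × 0.0038 = $6.95
Charitable contribution: $113.92
Roth contribution: $27.28
Total deductions = $196.38 + $117.28 + $38.42 + $588.02 + $23.08 + $6.95 + $113.92 + $27.28 = $1111.33
Net pay = $2714.72 − $1111.33 = $1603.39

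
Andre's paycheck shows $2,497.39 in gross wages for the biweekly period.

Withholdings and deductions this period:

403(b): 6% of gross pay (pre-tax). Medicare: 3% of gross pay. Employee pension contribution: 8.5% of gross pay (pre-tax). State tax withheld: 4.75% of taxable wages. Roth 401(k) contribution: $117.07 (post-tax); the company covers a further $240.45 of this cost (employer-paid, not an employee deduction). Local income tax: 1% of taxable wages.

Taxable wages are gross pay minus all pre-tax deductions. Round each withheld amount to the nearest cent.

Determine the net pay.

$1,820.50

403(b): $2,497.39 × 0.06 = $149.84
Employee pension contribution: $2,497.39 × 0.085 = $212.28
Pre-tax total = $149.84 + $212.28 = $362.12
Taxable wages = $2,497.39 − $362.12 = $2,135.27
State tax withheld: $2,135.27 × 0.0475 = $101.43
Local income tax: $2,135.27 × 0.01 = $21.35
Medicare: $2,497.39 × 0.03 = $74.92
Roth 401(k) contribution: $117.07
(Employer's $240.45 toward Roth 401(k) contribution is not withheld from the employee.)
Total deductions = $149.84 + $212.28 + $101.43 + $21.35 + $74.92 + $117.07 = $676.89
Net pay = $2,497.39 − $676.89 = $1,820.50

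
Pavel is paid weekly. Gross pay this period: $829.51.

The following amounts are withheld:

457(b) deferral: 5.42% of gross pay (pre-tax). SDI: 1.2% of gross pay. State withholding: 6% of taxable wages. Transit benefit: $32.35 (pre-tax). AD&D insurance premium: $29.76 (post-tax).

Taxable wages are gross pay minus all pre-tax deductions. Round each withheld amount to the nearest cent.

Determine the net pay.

457(b) deferral: $829.51 × 0.0542 = $44.96
Transit benefit: $32.35
Pre-tax total = $44.96 + $32.35 = $77.31
Taxable wages = $829.51 − $77.31 = $752.20
State withholding: $752.20 × 0.06 = $45.13
SDI: $829.51 × 0.012 = $9.95
AD&D insurance premium: $29.76
Total deductions = $44.96 + $32.35 + $45.13 + $9.95 + $29.76 = $162.15
Net pay = $829.51 − $162.15 = $667.36

$667.36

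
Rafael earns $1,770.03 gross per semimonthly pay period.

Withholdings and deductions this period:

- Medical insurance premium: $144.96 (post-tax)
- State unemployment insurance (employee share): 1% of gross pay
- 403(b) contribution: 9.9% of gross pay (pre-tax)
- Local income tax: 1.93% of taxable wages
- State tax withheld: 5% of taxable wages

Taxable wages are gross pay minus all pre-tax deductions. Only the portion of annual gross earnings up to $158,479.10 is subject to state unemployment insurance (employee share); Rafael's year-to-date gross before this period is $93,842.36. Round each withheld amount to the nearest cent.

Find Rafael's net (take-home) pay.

$1,321.62

403(b) contribution: $1,770.03 × 0.099 = $175.23
Taxable wages = $1,770.03 − $175.23 = $1,594.80
State tax withheld: $1,594.80 × 0.05 = $79.74
Local income tax: $1,594.80 × 0.0193 = $30.78
State unemployment insurance (employee share): cap not yet reached, full $1,770.03 is subject → $1,770.03 × 0.01 = $17.70
Medical insurance premium: $144.96
Total deductions = $175.23 + $79.74 + $30.78 + $17.70 + $144.96 = $448.41
Net pay = $1,770.03 − $448.41 = $1,321.62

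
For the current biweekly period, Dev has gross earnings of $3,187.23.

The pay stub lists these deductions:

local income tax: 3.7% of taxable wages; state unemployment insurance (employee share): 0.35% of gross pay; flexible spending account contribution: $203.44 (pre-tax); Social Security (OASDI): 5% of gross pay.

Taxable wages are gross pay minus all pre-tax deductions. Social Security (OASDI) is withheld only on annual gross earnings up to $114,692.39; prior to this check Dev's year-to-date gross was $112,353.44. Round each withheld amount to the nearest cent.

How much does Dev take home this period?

$2,745.28

Flexible spending account contribution: $203.44
Taxable wages = $3,187.23 − $203.44 = $2,983.79
Local income tax: $2,983.79 × 0.037 = $110.40
Social Security (OASDI): only $114,692.39 − $112,353.44 = $2,338.95 of this check is subject → $2,338.95 × 0.05 = $116.95
State unemployment insurance (employee share): $3,187.23 × 0.0035 = $11.16
Total deductions = $203.44 + $110.40 + $116.95 + $11.16 = $441.95
Net pay = $3,187.23 − $441.95 = $2,745.28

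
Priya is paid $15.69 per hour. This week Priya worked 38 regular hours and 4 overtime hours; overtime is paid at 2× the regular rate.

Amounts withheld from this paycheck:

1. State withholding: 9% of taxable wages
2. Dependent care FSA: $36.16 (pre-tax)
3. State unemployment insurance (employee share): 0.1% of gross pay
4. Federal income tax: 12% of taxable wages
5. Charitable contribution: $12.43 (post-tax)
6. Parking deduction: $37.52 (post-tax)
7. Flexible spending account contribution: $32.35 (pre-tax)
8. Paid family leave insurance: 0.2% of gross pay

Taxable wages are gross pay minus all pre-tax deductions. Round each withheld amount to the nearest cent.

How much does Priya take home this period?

Regular pay: 38 × $15.69 = $596.22
Overtime pay: 4 × $15.69 × 2 = $125.52
Gross pay = $596.22 + $125.52 = $721.74
Dependent care FSA: $36.16
Flexible spending account contribution: $32.35
Pre-tax total = $36.16 + $32.35 = $68.51
Taxable wages = $721.74 − $68.51 = $653.23
Federal income tax: $653.23 × 0.12 = $78.39
State withholding: $653.23 × 0.09 = $58.79
Paid family leave insurance: $721.74 × 0.002 = $1.44
State unemployment insurance (employee share): $721.74 × 0.001 = $0.72
Parking deduction: $37.52
Charitable contribution: $12.43
Total deductions = $36.16 + $32.35 + $78.39 + $58.79 + $1.44 + $0.72 + $37.52 + $12.43 = $257.80
Net pay = $721.74 − $257.80 = $463.94

$463.94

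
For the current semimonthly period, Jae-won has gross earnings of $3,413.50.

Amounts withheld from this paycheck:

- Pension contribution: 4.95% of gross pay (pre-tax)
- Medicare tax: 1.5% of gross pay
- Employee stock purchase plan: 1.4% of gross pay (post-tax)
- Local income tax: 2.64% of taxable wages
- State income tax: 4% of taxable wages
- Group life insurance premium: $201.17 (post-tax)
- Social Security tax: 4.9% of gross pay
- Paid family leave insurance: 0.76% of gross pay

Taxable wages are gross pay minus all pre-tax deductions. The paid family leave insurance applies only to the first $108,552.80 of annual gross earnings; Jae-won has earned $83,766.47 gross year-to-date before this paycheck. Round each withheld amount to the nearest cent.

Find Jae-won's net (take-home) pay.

Pension contribution: $3,413.50 × 0.0495 = $168.97
Taxable wages = $3,413.50 − $168.97 = $3,244.53
State income tax: $3,244.53 × 0.04 = $129.78
Local income tax: $3,244.53 × 0.0264 = $85.66
Social Security tax: $3,413.50 × 0.049 = $167.26
Paid family leave insurance: cap not yet reached, full $3,413.50 is subject → $3,413.50 × 0.0076 = $25.94
Medicare tax: $3,413.50 × 0.015 = $51.20
Group life insurance premium: $201.17
Employee stock purchase plan: $3,413.50 × 0.014 = $47.79
Total deductions = $168.97 + $129.78 + $85.66 + $167.26 + $25.94 + $51.20 + $201.17 + $47.79 = $877.77
Net pay = $3,413.50 − $877.77 = $2,535.73

$2,535.73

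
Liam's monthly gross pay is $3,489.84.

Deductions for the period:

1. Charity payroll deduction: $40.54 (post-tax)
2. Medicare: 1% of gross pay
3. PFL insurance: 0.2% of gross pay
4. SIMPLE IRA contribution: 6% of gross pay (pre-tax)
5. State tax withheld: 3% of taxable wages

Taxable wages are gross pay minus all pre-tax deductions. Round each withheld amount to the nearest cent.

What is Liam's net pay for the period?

SIMPLE IRA contribution: $3,489.84 × 0.06 = $209.39
Taxable wages = $3,489.84 − $209.39 = $3,280.45
State tax withheld: $3,280.45 × 0.03 = $98.41
Medicare: $3,489.84 × 0.01 = $34.90
PFL insurance: $3,489.84 × 0.002 = $6.98
Charity payroll deduction: $40.54
Total deductions = $209.39 + $98.41 + $34.90 + $6.98 + $40.54 = $390.22
Net pay = $3,489.84 − $390.22 = $3,099.62

$3,099.62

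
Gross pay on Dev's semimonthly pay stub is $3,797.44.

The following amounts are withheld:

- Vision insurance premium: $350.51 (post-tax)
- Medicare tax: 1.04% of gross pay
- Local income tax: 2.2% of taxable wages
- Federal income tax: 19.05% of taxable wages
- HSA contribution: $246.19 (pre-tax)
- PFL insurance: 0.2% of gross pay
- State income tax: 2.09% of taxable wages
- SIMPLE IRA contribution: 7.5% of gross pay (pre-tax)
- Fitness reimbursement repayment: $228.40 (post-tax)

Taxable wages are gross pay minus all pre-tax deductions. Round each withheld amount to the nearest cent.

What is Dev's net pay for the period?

SIMPLE IRA contribution: $3,797.44 × 0.075 = $284.81
HSA contribution: $246.19
Pre-tax total = $284.81 + $246.19 = $531.00
Taxable wages = $3,797.44 − $531.00 = $3,266.44
Federal income tax: $3,266.44 × 0.1905 = $622.26
State income tax: $3,266.44 × 0.0209 = $68.27
Local income tax: $3,266.44 × 0.022 = $71.86
PFL insurance: $3,797.44 × 0.002 = $7.59
Medicare tax: $3,797.44 × 0.0104 = $39.49
Fitness reimbursement repayment: $228.40
Vision insurance premium: $350.51
Total deductions = $284.81 + $246.19 + $622.26 + $68.27 + $71.86 + $7.59 + $39.49 + $228.40 + $350.51 = $1,919.38
Net pay = $3,797.44 − $1,919.38 = $1,878.06

$1,878.06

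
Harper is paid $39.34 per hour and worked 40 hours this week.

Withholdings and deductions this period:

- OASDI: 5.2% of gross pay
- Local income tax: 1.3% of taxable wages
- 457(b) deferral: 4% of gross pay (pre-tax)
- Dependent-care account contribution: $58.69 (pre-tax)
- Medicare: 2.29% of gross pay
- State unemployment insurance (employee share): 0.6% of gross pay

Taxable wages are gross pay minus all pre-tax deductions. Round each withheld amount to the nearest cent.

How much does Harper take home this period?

Gross pay: 40 × $39.34 = $1573.60
457(b) deferral: $1573.60 × 0.04 = $62.94
Dependent-care account contribution: $58.69
Pre-tax total = $62.94 + $58.69 = $121.63
Taxable wages = $1573.60 − $121.63 = $1451.97
Local income tax: $1451.97 × 0.013 = $18.88
Medicare: $1573.60 × 0.0229 = $36.04
State unemployment insurance (employee share): $1573.60 × 0.006 = $9.44
OASDI: $1573.60 × 0.052 = $81.83
Total deductions = $62.94 + $58.69 + $18.88 + $36.04 + $9.44 + $81.83 = $267.82
Net pay = $1573.60 − $267.82 = $1305.78

$1305.78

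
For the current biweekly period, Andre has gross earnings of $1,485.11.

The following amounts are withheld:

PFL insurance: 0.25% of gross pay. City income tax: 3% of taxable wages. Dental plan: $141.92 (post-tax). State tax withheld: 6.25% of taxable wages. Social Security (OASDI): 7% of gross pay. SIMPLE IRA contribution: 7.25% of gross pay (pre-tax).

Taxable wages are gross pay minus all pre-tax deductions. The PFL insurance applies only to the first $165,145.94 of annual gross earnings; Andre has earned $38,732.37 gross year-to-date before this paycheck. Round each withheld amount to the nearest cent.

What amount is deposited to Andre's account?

$1,000.44

SIMPLE IRA contribution: $1,485.11 × 0.0725 = $107.67
Taxable wages = $1,485.11 − $107.67 = $1,377.44
City income tax: $1,377.44 × 0.03 = $41.32
State tax withheld: $1,377.44 × 0.0625 = $86.09
Social Security (OASDI): $1,485.11 × 0.07 = $103.96
PFL insurance: cap not yet reached, full $1,485.11 is subject → $1,485.11 × 0.0025 = $3.71
Dental plan: $141.92
Total deductions = $107.67 + $41.32 + $86.09 + $103.96 + $3.71 + $141.92 = $484.67
Net pay = $1,485.11 − $484.67 = $1,000.44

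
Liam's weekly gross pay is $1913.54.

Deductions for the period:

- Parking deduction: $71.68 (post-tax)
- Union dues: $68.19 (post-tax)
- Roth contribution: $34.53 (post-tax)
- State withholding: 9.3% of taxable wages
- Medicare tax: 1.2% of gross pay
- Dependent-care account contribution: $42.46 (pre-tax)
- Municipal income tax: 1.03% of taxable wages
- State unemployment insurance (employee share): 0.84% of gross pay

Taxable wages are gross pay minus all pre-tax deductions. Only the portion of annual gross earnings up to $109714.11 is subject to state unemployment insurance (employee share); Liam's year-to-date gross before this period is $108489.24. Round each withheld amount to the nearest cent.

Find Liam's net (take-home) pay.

$1470.15

Dependent-care account contribution: $42.46
Taxable wages = $1913.54 − $42.46 = $1871.08
State withholding: $1871.08 × 0.093 = $174.01
Municipal income tax: $1871.08 × 0.0103 = $19.27
Medicare tax: $1913.54 × 0.012 = $22.96
State unemployment insurance (employee share): only $109714.11 − $108489.24 = $1224.87 of this check is subject → $1224.87 × 0.0084 = $10.29
Union dues: $68.19
Roth contribution: $34.53
Parking deduction: $71.68
Total deductions = $42.46 + $174.01 + $19.27 + $22.96 + $10.29 + $68.19 + $34.53 + $71.68 = $443.39
Net pay = $1913.54 − $443.39 = $1470.15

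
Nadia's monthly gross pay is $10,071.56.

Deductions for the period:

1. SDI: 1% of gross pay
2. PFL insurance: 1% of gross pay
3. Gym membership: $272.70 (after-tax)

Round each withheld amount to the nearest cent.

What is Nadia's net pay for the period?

$9,597.42

PFL insurance: $10,071.56 × 0.01 = $100.72
SDI: $10,071.56 × 0.01 = $100.72
Gym membership: $272.70
Total deductions = $100.72 + $100.72 + $272.70 = $474.14
Net pay = $10,071.56 − $474.14 = $9,597.42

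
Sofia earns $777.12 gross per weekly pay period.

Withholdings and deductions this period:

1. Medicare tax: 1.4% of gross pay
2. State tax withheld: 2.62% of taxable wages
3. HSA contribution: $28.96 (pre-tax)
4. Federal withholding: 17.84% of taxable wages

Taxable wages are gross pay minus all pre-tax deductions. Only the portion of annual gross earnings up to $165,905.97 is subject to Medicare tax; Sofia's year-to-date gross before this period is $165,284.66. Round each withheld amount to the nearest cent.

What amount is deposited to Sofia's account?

HSA contribution: $28.96
Taxable wages = $777.12 − $28.96 = $748.16
Federal withholding: $748.16 × 0.1784 = $133.47
State tax withheld: $748.16 × 0.0262 = $19.60
Medicare tax: only $165,905.97 − $165,284.66 = $621.31 of this check is subject → $621.31 × 0.014 = $8.70
Total deductions = $28.96 + $133.47 + $19.60 + $8.70 = $190.73
Net pay = $777.12 − $190.73 = $586.39

$586.39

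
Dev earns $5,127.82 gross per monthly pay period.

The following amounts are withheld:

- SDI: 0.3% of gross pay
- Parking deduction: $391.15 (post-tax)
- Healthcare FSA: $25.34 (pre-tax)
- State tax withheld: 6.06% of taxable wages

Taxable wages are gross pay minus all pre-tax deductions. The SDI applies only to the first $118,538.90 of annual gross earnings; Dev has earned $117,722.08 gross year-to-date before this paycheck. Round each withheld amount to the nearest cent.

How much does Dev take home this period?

$4,399.67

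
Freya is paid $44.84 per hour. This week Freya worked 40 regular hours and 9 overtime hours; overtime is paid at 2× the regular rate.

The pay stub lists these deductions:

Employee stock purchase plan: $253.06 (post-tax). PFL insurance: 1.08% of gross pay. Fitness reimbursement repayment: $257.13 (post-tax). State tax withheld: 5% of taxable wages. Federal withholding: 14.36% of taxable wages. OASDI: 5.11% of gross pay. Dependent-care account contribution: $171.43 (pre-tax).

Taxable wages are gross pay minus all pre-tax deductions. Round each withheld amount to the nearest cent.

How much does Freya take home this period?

Regular pay: 40 × $44.84 = $1793.60
Overtime pay: 9 × $44.84 × 2 = $807.12
Gross pay = $1793.60 + $807.12 = $2600.72
Dependent-care account contribution: $171.43
Taxable wages = $2600.72 − $171.43 = $2429.29
State tax withheld: $2429.29 × 0.05 = $121.46
Federal withholding: $2429.29 × 0.1436 = $348.85
PFL insurance: $2600.72 × 0.0108 = $28.09
OASDI: $2600.72 × 0.0511 = $132.90
Employee stock purchase plan: $253.06
Fitness reimbursement repayment: $257.13
Total deductions = $171.43 + $121.46 + $348.85 + $28.09 + $132.90 + $253.06 + $257.13 = $1312.92
Net pay = $2600.72 − $1312.92 = $1287.80

$1287.80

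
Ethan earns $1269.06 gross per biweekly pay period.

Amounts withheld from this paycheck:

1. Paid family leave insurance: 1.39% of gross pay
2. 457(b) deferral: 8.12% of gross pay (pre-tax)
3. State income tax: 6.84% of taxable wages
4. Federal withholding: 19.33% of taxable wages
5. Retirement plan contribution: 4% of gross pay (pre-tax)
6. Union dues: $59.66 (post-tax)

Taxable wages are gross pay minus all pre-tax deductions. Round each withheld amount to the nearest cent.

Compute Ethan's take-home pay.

$746.09

Retirement plan contribution: $1269.06 × 0.04 = $50.76
457(b) deferral: $1269.06 × 0.0812 = $103.05
Pre-tax total = $50.76 + $103.05 = $153.81
Taxable wages = $1269.06 − $153.81 = $1115.25
Federal withholding: $1115.25 × 0.1933 = $215.58
State income tax: $1115.25 × 0.0684 = $76.28
Paid family leave insurance: $1269.06 × 0.0139 = $17.64
Union dues: $59.66
Total deductions = $50.76 + $103.05 + $215.58 + $76.28 + $17.64 + $59.66 = $522.97
Net pay = $1269.06 − $522.97 = $746.09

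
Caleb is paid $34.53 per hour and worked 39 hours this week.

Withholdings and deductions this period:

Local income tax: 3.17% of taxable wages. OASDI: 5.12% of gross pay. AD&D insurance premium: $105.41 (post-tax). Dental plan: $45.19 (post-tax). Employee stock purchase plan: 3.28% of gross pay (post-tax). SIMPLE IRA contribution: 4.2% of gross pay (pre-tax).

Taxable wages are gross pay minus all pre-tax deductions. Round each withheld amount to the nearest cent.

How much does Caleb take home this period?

$985.49

Gross pay: 39 × $34.53 = $1,346.67
SIMPLE IRA contribution: $1,346.67 × 0.042 = $56.56
Taxable wages = $1,346.67 − $56.56 = $1,290.11
Local income tax: $1,290.11 × 0.0317 = $40.90
OASDI: $1,346.67 × 0.0512 = $68.95
Employee stock purchase plan: $1,346.67 × 0.0328 = $44.17
Dental plan: $45.19
AD&D insurance premium: $105.41
Total deductions = $56.56 + $40.90 + $68.95 + $44.17 + $45.19 + $105.41 = $361.18
Net pay = $1,346.67 − $361.18 = $985.49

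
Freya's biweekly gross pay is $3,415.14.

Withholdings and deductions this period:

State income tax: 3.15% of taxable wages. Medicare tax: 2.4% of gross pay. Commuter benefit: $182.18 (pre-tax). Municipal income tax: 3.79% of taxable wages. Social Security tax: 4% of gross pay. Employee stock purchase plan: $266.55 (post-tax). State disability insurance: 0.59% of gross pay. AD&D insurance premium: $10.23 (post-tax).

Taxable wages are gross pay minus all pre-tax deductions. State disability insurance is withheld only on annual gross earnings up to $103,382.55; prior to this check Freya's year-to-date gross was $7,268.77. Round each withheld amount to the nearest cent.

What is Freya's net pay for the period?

$2,493.09

Commuter benefit: $182.18
Taxable wages = $3,415.14 − $182.18 = $3,232.96
State income tax: $3,232.96 × 0.0315 = $101.84
Municipal income tax: $3,232.96 × 0.0379 = $122.53
Social Security tax: $3,415.14 × 0.04 = $136.61
State disability insurance: cap not yet reached, full $3,415.14 is subject → $3,415.14 × 0.0059 = $20.15
Medicare tax: $3,415.14 × 0.024 = $81.96
AD&D insurance premium: $10.23
Employee stock purchase plan: $266.55
Total deductions = $182.18 + $101.84 + $122.53 + $136.61 + $20.15 + $81.96 + $10.23 + $266.55 = $922.05
Net pay = $3,415.14 − $922.05 = $2,493.09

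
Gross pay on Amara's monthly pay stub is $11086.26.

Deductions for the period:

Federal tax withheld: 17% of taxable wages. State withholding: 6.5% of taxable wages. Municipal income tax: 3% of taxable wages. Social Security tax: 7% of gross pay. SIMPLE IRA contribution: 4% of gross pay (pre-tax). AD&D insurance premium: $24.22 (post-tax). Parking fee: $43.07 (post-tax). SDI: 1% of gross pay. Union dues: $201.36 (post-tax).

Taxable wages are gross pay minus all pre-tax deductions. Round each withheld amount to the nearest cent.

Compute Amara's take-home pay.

SIMPLE IRA contribution: $11086.26 × 0.04 = $443.45
Taxable wages = $11086.26 − $443.45 = $10642.81
State withholding: $10642.81 × 0.065 = $691.78
Federal tax withheld: $10642.81 × 0.17 = $1809.28
Municipal income tax: $10642.81 × 0.03 = $319.28
SDI: $11086.26 × 0.01 = $110.86
Social Security tax: $11086.26 × 0.07 = $776.04
Parking fee: $43.07
Union dues: $201.36
AD&D insurance premium: $24.22
Total deductions = $443.45 + $691.78 + $1809.28 + $319.28 + $110.86 + $776.04 + $43.07 + $201.36 + $24.22 = $4419.34
Net pay = $11086.26 − $4419.34 = $6666.92

$6666.92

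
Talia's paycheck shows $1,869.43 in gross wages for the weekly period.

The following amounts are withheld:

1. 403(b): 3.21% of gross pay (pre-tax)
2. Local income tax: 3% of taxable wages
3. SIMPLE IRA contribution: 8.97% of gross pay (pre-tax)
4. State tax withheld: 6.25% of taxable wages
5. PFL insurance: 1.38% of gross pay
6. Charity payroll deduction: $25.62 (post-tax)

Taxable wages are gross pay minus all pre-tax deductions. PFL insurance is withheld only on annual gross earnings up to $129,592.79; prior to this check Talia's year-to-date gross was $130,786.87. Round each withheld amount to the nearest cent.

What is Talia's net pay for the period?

SIMPLE IRA contribution: $1,869.43 × 0.0897 = $167.69
403(b): $1,869.43 × 0.0321 = $60.01
Pre-tax total = $167.69 + $60.01 = $227.70
Taxable wages = $1,869.43 − $227.70 = $1,641.73
State tax withheld: $1,641.73 × 0.0625 = $102.61
Local income tax: $1,641.73 × 0.03 = $49.25
PFL insurance: annual cap $129,592.79 already reached (YTD $130,786.87), so $0.00
Charity payroll deduction: $25.62
Total deductions = $167.69 + $60.01 + $102.61 + $49.25 + $0.00 + $25.62 = $405.18
Net pay = $1,869.43 − $405.18 = $1,464.25

$1,464.25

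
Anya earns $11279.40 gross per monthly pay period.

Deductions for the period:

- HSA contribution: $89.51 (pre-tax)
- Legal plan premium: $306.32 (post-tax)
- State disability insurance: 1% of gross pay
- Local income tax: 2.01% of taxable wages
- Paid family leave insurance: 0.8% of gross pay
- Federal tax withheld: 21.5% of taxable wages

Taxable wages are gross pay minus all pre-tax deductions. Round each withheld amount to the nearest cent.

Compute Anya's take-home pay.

$8049.79

HSA contribution: $89.51
Taxable wages = $11279.40 − $89.51 = $11189.89
Federal tax withheld: $11189.89 × 0.215 = $2405.83
Local income tax: $11189.89 × 0.0201 = $224.92
Paid family leave insurance: $11279.40 × 0.008 = $90.24
State disability insurance: $11279.40 × 0.01 = $112.79
Legal plan premium: $306.32
Total deductions = $89.51 + $2405.83 + $224.92 + $90.24 + $112.79 + $306.32 = $3229.61
Net pay = $11279.40 − $3229.61 = $8049.79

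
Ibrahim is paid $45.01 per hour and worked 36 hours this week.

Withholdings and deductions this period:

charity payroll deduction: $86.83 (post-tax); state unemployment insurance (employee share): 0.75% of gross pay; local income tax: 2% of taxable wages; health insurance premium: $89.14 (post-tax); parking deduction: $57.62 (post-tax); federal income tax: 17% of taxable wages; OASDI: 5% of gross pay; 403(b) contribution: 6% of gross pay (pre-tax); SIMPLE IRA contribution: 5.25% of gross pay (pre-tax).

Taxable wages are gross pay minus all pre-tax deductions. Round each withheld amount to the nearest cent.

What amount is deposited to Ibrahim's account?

Gross pay: 36 × $45.01 = $1,620.36
403(b) contribution: $1,620.36 × 0.06 = $97.22
SIMPLE IRA contribution: $1,620.36 × 0.0525 = $85.07
Pre-tax total = $97.22 + $85.07 = $182.29
Taxable wages = $1,620.36 − $182.29 = $1,438.07
Federal income tax: $1,438.07 × 0.17 = $244.47
Local income tax: $1,438.07 × 0.02 = $28.76
OASDI: $1,620.36 × 0.05 = $81.02
State unemployment insurance (employee share): $1,620.36 × 0.0075 = $12.15
Parking deduction: $57.62
Health insurance premium: $89.14
Charity payroll deduction: $86.83
Total deductions = $97.22 + $85.07 + $244.47 + $28.76 + $81.02 + $12.15 + $57.62 + $89.14 + $86.83 = $782.28
Net pay = $1,620.36 − $782.28 = $838.08

$838.08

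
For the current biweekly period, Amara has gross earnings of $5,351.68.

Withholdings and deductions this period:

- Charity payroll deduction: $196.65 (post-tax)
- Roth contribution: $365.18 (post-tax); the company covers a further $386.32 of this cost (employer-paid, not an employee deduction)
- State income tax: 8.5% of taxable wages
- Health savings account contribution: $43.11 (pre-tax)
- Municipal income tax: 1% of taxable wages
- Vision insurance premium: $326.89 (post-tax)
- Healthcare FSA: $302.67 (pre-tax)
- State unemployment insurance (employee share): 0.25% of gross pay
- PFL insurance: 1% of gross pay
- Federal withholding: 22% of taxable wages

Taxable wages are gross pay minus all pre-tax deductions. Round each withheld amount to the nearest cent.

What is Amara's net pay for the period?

Health savings account contribution: $43.11
Healthcare FSA: $302.67
Pre-tax total = $43.11 + $302.67 = $345.78
Taxable wages = $5,351.68 − $345.78 = $5,005.90
Federal withholding: $5,005.90 × 0.22 = $1,101.30
State income tax: $5,005.90 × 0.085 = $425.50
Municipal income tax: $5,005.90 × 0.01 = $50.06
State unemployment insurance (employee share): $5,351.68 × 0.0025 = $13.38
PFL insurance: $5,351.68 × 0.01 = $53.52
Roth contribution: $365.18
Charity payroll deduction: $196.65
Vision insurance premium: $326.89
(Employer's $386.32 toward Roth contribution is not withheld from the employee.)
Total deductions = $43.11 + $302.67 + $1,101.30 + $425.50 + $50.06 + $13.38 + $53.52 + $365.18 + $196.65 + $326.89 = $2,878.26
Net pay = $5,351.68 − $2,878.26 = $2,473.42

$2,473.42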